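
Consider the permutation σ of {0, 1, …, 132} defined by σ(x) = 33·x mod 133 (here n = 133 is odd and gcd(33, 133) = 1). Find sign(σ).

+1

Trace 1: π^k(1) = [1, 33, 25, 27, 93, 10, 64] for k=0..6.
The orbit structure of x ↦ 33x mod 133: 9 orbits of sizes [18, 18, 18, 18, 18, 18, 18, 6, 1].
9 cycles on 133: each ℓ→(−1)^(ℓ−1), product (−1)^124 = +1.
(33|133)_J = +1 (Zolotarev's lemma cross-check).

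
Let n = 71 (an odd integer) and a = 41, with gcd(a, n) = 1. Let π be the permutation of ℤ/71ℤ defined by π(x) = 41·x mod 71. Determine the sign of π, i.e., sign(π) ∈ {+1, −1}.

Trace 39: π^k(39) = [39, 37, 26, 1, 41, 48, 51] for k=0..6.
6 cycles of lengths [14, 14, 14, 14, 14, 1].
71 − 6 = 65 transpositions; sign(π) = (−1)^65 = -1.

-1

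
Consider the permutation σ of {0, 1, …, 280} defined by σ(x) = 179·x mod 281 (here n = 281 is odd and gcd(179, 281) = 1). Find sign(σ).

-1

Start at x=219: 219 → 142 → 128 → 151 → 53 → 214 → 90 → … (one orbit).
π_179 has 8 disjoint cycles with lengths [40, 40, 40, 40, 40, 40, 40, 1] on {0,…,280}.
281 − 8 = 273 transpositions; sign(π) = (−1)^273 = -1.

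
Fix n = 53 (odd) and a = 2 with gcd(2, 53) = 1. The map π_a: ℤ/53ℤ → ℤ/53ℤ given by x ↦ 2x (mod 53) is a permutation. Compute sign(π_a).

Orbit of 9 under x↦2x: [9, 18, 36, 19, 38, 23, 46]… (length divides ord_53(2)).
π_2 has 2 disjoint cycles with lengths [52, 1] on {0,…,52}.
With 2 cycles on 53 points, sign = (−1)^{53−2} = -1.
Via Zolotarev, sign(π_{2}) = (2|53) = -1.

-1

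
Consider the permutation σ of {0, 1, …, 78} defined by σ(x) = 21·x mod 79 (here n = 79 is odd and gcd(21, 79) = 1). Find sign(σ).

Orbit of 52 under x↦21x: [52, 65, 22, 67, 64, 1, 21]… (length divides ord_79(21)).
Cycle type of π: 13×6 + 1; total 7 cycles.
With 7 cycles on 79 points, sign = (−1)^{79−7} = +1.
(21|79)_J = +1 (Zolotarev's lemma cross-check).

+1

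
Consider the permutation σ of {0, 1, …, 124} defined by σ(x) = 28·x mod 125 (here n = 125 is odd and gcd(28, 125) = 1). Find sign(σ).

Orbit of 89 under x↦28x: [89, 117, 26, 103, 9, 2, 56]… (length divides ord_125(28)).
Cycle lengths of π_28 on ℤ/125ℤ: [100, 20, 4, 1]; 4 cycles in total.
With 4 cycles on 125 points, sign = (−1)^{125−4} = -1.
Via Zolotarev, sign(π_{28}) = (28|125) = -1.

-1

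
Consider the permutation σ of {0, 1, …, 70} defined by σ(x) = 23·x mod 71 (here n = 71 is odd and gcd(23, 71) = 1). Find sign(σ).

-1

Trace 23: π^k(23) = [23, 32, 26, 30, 51, 37, 70] for k=0..6.
6 cycles of lengths [14, 14, 14, 14, 14, 1].
With 6 cycles on 71 points, sign = (−1)^{71−6} = -1.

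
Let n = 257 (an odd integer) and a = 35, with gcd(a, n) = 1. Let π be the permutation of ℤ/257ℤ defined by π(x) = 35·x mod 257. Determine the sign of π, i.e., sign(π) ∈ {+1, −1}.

+1

Start at x=136: 136 → 134 → 64 → 184 → 15 → 11 → 128 → … (one orbit).
The orbit structure of x ↦ 35x mod 257: 5 orbits of sizes [64, 64, 64, 64, 1].
sign(π) = (−1)^{n − #cycles} = (−1)^{257−5} = (−1)^252 = +1.
Check: (35/257) = +1 by Zolotarev.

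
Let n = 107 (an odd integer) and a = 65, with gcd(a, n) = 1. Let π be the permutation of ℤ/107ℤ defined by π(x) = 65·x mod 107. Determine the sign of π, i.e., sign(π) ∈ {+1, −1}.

Orbit of 42 under x↦65x: [42, 55, 44, 78, 41, 97, 99]… (length divides ord_107(65)).
2 cycles of lengths [106, 1].
sign(π) = (−1)^{n − #cycles} = (−1)^{107−2} = (−1)^105 = -1.
(65|107)_J = -1 (Zolotarev's lemma cross-check).

-1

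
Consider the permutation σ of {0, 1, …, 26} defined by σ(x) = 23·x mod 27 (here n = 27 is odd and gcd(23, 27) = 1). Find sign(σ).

-1

Trace 11: π^k(11) = [11, 10, 14, 25, 8, 22, 20] for k=0..6.
Cycle type of π: 18 + 6 + 2 + 1; total 4 cycles.
With 4 cycles on 27 points, sign = (−1)^{27−4} = -1.
The Jacobi symbol (23|27) = -1 (Zolotarev) agrees.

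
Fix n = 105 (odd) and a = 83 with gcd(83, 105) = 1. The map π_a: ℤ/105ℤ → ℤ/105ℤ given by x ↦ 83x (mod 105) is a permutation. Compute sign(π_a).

Trace 64: π^k(64) = [64, 62, 1, 83] for k=0..3.
The orbit structure of x ↦ 83x mod 105: 32 orbits of sizes [4, 4, 4, 4, 4, 4, 4, 4, 4, 4, 4, 4, 4, 4, 4, 4, 4, 4, 4, 4, 4, 2, 2, 2, 2, 2, 2, 2, 2, 2, 2, 1].
sign(π) = (−1)^{n − #cycles} = (−1)^{105−32} = (−1)^73 = -1.
The Jacobi symbol (83|105) = -1 (Zolotarev) agrees.

-1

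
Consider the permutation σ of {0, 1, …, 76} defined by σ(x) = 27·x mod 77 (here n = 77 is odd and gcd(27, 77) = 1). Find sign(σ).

Start at x=36: 36 → 48 → 64 → 34 → 71 → 69 → 15 → … (one orbit).
12 cycles of lengths [10, 10, 10, 10, 10, 10, 5, 5, 2, 2, 2, 1].
n − c = 77 − 12 = 65; sign = (−1)^65 = -1.
(27|77)_J = -1 (Zolotarev's lemma cross-check).

-1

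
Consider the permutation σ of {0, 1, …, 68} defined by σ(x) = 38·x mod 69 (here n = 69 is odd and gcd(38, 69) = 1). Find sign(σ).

Trace 20: π^k(20) = [20, 1, 38, 64, 17, 25, 53] for k=0..6.
The orbit structure of x ↦ 38x mod 69: 5 orbits of sizes [22, 22, 22, 2, 1].
69 − 5 = 64 transpositions; sign(π) = (−1)^64 = +1.
Via Zolotarev, sign(π_{38}) = (38|69) = +1.

+1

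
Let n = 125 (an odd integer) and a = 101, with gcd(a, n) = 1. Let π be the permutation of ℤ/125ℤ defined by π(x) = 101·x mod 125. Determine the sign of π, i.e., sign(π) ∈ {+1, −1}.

+1

Start at x=101: 101 → 76 → 51 → 26 → 1 → 101 (one orbit).
Decompose π into cycles: lengths [5, 5, 5, 5, 5, 5, 5, 5, 5, 5, 5, 5, 5, 5, 5, 5, 5, 5, 5, 5, 1, 1, 1, 1, 1, 1, 1, 1, 1, 1, 1, 1, 1, 1, 1, 1, 1, 1, 1, 1, 1, 1, 1, 1, 1] (45 cycles, including the fixed point 0).
125 − 45 = 80 transpositions; sign(π) = (−1)^80 = +1.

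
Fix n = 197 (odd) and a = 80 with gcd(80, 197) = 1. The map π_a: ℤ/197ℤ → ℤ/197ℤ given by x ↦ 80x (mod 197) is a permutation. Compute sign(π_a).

-1

Orbit of 84 under x↦80x: [84, 22, 184, 142, 131, 39, 165]… (length divides ord_197(80)).
Decompose π into cycles: lengths [196, 1] (2 cycles, including the fixed point 0).
2 cycles on 197: each ℓ→(−1)^(ℓ−1), product (−1)^195 = -1.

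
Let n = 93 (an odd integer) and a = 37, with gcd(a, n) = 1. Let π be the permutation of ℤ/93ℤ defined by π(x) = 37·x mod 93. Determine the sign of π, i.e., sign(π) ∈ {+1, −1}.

Trace 88: π^k(88) = [88, 1, 37, 67, 61, 25] for k=0..5.
Cycle lengths of π_37 on ℤ/93ℤ: [6, 6, 6, 6, 6, 6, 6, 6, 6, 6, 6, 6, 6, 6, 6, 1, 1, 1]; 18 cycles in total.
Σ(ℓ_i−1) = 93−18 = 75; sign = (−1)^75 = -1.
Via Zolotarev, sign(π_{37}) = (37|93) = -1.

-1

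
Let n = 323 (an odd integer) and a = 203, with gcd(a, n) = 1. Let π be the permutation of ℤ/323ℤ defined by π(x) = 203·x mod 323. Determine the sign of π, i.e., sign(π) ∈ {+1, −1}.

-1

Trace 33: π^k(33) = [33, 239, 67, 35, 322, 120, 135] for k=0..6.
The orbit structure of x ↦ 203x mod 323: 26 orbits of sizes [18, 18, 18, 18, 18, 18, 18, 18, 18, 18, 18, 18, 18, 18, 18, 18, 18, 2, 2, 2, 2, 2, 2, 2, 2, 1].
Σ(ℓ_i−1) = 323−26 = 297; sign = (−1)^297 = -1.
The Jacobi symbol (203|323) = -1 (Zolotarev) agrees.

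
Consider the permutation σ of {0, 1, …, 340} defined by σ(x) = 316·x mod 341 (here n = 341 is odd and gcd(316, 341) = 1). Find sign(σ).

Trace 6: π^k(6) = [6, 191, 340, 25, 57, 280, 161] for k=0..6.
The orbit structure of x ↦ 316x mod 341: 17 orbits of sizes [30, 30, 30, 30, 30, 30, 30, 30, 30, 30, 10, 6, 6, 6, 6, 6, 1].
With 17 cycles on 341 points, sign = (−1)^{341−17} = +1.
Check: (316/341) = +1 by Zolotarev.

+1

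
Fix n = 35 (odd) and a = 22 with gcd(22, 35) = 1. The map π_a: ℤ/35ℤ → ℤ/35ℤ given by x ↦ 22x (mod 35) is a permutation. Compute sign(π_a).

-1

Trace 1: π^k(1) = [1, 22, 29, 8] for k=0..3.
Cycle type of π: 4×7 + 1×7; total 14 cycles.
Σ(ℓ_i−1) = 35−14 = 21; sign = (−1)^21 = -1.
The Jacobi symbol (22|35) = -1 (Zolotarev) agrees.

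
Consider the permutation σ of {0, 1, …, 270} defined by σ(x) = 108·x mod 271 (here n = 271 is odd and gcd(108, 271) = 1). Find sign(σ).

Trace 18: π^k(18) = [18, 47, 198, 246, 10, 267, 110] for k=0..6.
Cycle type of π: 270 + 1; total 2 cycles.
Σ(ℓ_i−1) = 271−2 = 269; sign = (−1)^269 = -1.
Check: (108/271) = -1 by Zolotarev.

-1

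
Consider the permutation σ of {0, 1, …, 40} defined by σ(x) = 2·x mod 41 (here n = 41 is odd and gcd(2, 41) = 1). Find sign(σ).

+1

Trace 37: π^k(37) = [37, 33, 25, 9, 18, 36, 31] for k=0..6.
3 cycles of lengths [20, 20, 1].
sign(π) = (−1)^{n − #cycles} = (−1)^{41−3} = (−1)^38 = +1.
Via Zolotarev, sign(π_{2}) = (2|41) = +1.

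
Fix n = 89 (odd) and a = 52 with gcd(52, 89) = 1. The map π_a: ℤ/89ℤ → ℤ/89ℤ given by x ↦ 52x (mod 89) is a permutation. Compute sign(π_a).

-1

Start at x=37: 37 → 55 → 12 → 1 → 52 → 34 → 77 → … (one orbit).
π_52 has 12 disjoint cycles with lengths [8, 8, 8, 8, 8, 8, 8, 8, 8, 8, 8, 1] on {0,…,88}.
sign(π) = (−1)^{n − #cycles} = (−1)^{89−12} = (−1)^77 = -1.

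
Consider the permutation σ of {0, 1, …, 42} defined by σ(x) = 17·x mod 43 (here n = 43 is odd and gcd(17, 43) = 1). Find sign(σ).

Start at x=11: 11 → 15 → 40 → 35 → 36 → 10 → 41 → … (one orbit).
Cycle type of π: 21×2 + 1; total 3 cycles.
3 cycles on 43: each ℓ→(−1)^(ℓ−1), product (−1)^40 = +1.
(17|43)_J = +1 (Zolotarev's lemma cross-check).

+1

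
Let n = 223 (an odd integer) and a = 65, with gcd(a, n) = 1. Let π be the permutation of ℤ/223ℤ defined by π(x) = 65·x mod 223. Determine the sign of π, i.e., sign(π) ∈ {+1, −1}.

Trace 188: π^k(188) = [188, 178, 197, 94, 89, 210, 47] for k=0..6.
The orbit structure of x ↦ 65x mod 223: 3 orbits of sizes [111, 111, 1].
223 − 3 = 220 transpositions; sign(π) = (−1)^220 = +1.

+1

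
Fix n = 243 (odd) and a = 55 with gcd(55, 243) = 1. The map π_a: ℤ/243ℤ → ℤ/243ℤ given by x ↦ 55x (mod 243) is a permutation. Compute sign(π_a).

+1

Trace 82: π^k(82) = [82, 136, 190, 1, 55, 109, 163] for k=0..6.
63 cycles of lengths [9, 9, 9, 9, 9, 9, 9, 9, 9, 9, 9, 9, 9, 9, 9, 9, 9, 9, 3, 3, 3, 3, 3, 3, 3, 3, 3, 3, 3, 3, 3, 3, 3, 3, 3, 3, 1, 1, 1, 1, 1, 1, 1, 1, 1, 1, 1, 1, 1, 1, 1, 1, 1, 1, 1, 1, 1, 1, 1, 1, 1, 1, 1].
With 63 cycles on 243 points, sign = (−1)^{243−63} = +1.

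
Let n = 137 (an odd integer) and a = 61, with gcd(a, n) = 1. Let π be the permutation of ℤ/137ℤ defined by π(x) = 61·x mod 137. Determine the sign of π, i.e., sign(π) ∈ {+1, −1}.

+1

Orbit of 69 under x↦61x: [69, 99, 11, 123, 105, 103, 118]… (length divides ord_137(61)).
Cycle type of π: 68×2 + 1; total 3 cycles.
With 3 cycles on 137 points, sign = (−1)^{137−3} = +1.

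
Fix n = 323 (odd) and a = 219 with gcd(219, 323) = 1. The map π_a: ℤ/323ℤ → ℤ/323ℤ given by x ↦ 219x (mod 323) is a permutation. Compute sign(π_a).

Orbit of 32 under x↦219x: [32, 225, 179, 118, 2, 115, 314]… (length divides ord_323(219)).
π_219 has 8 disjoint cycles with lengths [72, 72, 72, 72, 18, 8, 8, 1] on {0,…,322}.
8 cycles on 323: each ℓ→(−1)^(ℓ−1), product (−1)^315 = -1.

-1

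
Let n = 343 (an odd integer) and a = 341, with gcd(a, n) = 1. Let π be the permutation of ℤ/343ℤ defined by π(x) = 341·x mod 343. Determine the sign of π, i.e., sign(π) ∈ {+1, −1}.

-1

Start at x=237: 237 → 212 → 262 → 162 → 19 → 305 → 76 → … (one orbit).
4 cycles of lengths [294, 42, 6, 1].
With 4 cycles on 343 points, sign = (−1)^{343−4} = -1.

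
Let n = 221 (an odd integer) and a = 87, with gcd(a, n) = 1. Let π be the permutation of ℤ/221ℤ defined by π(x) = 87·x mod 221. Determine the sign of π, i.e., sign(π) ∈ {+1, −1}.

+1

Start at x=87: 87 → 55 → 144 → 152 → 185 → 183 → 9 → … (one orbit).
Cycle lengths of π_87 on ℤ/221ℤ: [24, 24, 24, 24, 24, 24, 24, 24, 8, 8, 3, 3, 3, 3, 1]; 15 cycles in total.
n − c = 221 − 15 = 206; sign = (−1)^206 = +1.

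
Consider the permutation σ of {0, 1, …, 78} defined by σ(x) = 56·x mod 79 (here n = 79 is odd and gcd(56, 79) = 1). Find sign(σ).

Orbit of 1 under x↦56x: [1, 56, 55, 78, 23, 24]… (length divides ord_79(56)).
π_56 has 14 disjoint cycles with lengths [6, 6, 6, 6, 6, 6, 6, 6, 6, 6, 6, 6, 6, 1] on {0,…,78}.
With 14 cycles on 79 points, sign = (−1)^{79−14} = -1.

-1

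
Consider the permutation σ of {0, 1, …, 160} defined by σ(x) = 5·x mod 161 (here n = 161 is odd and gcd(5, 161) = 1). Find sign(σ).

+1

Start at x=20: 20 → 100 → 17 → 85 → 103 → 32 → 160 → … (one orbit).
Cycle type of π: 66×2 + 22 + 6 + 1; total 5 cycles.
n − c = 161 − 5 = 156; sign = (−1)^156 = +1.
(5|161)_J = +1 (Zolotarev's lemma cross-check).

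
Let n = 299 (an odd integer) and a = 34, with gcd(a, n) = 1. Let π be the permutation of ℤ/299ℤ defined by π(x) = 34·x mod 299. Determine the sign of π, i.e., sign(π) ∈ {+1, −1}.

+1

Trace 135: π^k(135) = [135, 105, 281, 285, 122, 261, 203] for k=0..6.
π_34 has 11 disjoint cycles with lengths [44, 44, 44, 44, 44, 44, 22, 4, 4, 4, 1] on {0,…,298}.
11 cycles on 299: each ℓ→(−1)^(ℓ−1), product (−1)^288 = +1.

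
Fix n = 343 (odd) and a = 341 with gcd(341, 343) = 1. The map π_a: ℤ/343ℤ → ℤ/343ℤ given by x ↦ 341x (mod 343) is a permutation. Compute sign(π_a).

Start at x=2: 2 → 339 → 8 → 327 → 32 → 279 → 128 → … (one orbit).
4 cycles of lengths [294, 42, 6, 1].
343 − 4 = 339 transpositions; sign(π) = (−1)^339 = -1.
The Jacobi symbol (341|343) = -1 (Zolotarev) agrees.

-1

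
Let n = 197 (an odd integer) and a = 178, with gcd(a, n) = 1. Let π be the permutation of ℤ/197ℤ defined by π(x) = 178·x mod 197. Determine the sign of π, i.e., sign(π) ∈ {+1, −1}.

+1

Trace 178: π^k(178) = [178, 164, 36, 104, 191, 114, 1] for k=0..6.
π_178 has 29 disjoint cycles with lengths [7, 7, 7, 7, 7, 7, 7, 7, 7, 7, 7, 7, 7, 7, 7, 7, 7, 7, 7, 7, 7, 7, 7, 7, 7, 7, 7, 7, 1] on {0,…,196}.
With 29 cycles on 197 points, sign = (−1)^{197−29} = +1.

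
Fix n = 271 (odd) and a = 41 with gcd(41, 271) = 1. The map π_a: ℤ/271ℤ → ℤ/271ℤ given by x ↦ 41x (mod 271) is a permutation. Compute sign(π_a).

Trace 1: π^k(1) = [1, 41, 55, 87, 44, 178, 252] for k=0..6.
7 cycles of lengths [45, 45, 45, 45, 45, 45, 1].
With 7 cycles on 271 points, sign = (−1)^{271−7} = +1.

+1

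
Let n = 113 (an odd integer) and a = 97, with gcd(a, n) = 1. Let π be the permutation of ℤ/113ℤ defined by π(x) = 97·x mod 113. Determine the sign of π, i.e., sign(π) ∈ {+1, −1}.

Orbit of 49 under x↦97x: [49, 7, 1, 97, 30, 85, 109]… (length divides ord_113(97)).
Cycle lengths of π_97 on ℤ/113ℤ: [14, 14, 14, 14, 14, 14, 14, 14, 1]; 9 cycles in total.
With 9 cycles on 113 points, sign = (−1)^{113−9} = +1.
The Jacobi symbol (97|113) = +1 (Zolotarev) agrees.

+1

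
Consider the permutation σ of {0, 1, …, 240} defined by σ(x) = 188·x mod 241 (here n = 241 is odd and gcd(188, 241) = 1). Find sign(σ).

Orbit of 122 under x↦188x: [122, 41, 237, 212, 91, 238, 159]… (length divides ord_241(188)).
The orbit structure of x ↦ 188x mod 241: 3 orbits of sizes [120, 120, 1].
sign(π) = (−1)^{n − #cycles} = (−1)^{241−3} = (−1)^238 = +1.

+1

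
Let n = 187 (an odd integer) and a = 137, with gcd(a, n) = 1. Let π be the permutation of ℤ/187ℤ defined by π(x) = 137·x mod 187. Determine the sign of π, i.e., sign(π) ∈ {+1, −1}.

Trace 137: π^k(137) = [137, 69, 103, 86, 1] for k=0..4.
π_137 has 51 disjoint cycles with lengths [5, 5, 5, 5, 5, 5, 5, 5, 5, 5, 5, 5, 5, 5, 5, 5, 5, 5, 5, 5, 5, 5, 5, 5, 5, 5, 5, 5, 5, 5, 5, 5, 5, 5, 1, 1, 1, 1, 1, 1, 1, 1, 1, 1, 1, 1, 1, 1, 1, 1, 1] on {0,…,186}.
With 51 cycles on 187 points, sign = (−1)^{187−51} = +1.
(137|187)_J = +1 (Zolotarev's lemma cross-check).

+1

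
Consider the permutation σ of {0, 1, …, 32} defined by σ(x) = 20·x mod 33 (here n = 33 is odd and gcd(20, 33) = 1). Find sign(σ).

Start at x=14: 14 → 16 → 23 → 31 → 26 → 25 → 5 → … (one orbit).
Decompose π into cycles: lengths [10, 10, 5, 5, 2, 1] (6 cycles, including the fixed point 0).
33 − 6 = 27 transpositions; sign(π) = (−1)^27 = -1.

-1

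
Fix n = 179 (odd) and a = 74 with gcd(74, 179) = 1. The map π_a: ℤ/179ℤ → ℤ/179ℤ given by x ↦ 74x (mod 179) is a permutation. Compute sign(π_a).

+1

Orbit of 1 under x↦74x: [1, 74, 106, 147, 138, 9, 129]… (length divides ord_179(74)).
The orbit structure of x ↦ 74x mod 179: 3 orbits of sizes [89, 89, 1].
3 cycles on 179: each ℓ→(−1)^(ℓ−1), product (−1)^176 = +1.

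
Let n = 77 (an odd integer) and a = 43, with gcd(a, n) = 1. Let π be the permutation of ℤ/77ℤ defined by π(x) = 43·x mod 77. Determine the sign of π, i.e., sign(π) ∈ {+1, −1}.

Start at x=1: 1 → 43 → 1 (one orbit).
42 cycles of lengths [2, 2, 2, 2, 2, 2, 2, 2, 2, 2, 2, 2, 2, 2, 2, 2, 2, 2, 2, 2, 2, 2, 2, 2, 2, 2, 2, 2, 2, 2, 2, 2, 2, 2, 2, 1, 1, 1, 1, 1, 1, 1].
Σ(ℓ_i−1) = 77−42 = 35; sign = (−1)^35 = -1.

-1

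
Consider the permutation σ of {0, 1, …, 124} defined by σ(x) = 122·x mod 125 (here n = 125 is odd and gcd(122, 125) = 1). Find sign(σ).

Trace 92: π^k(92) = [92, 99, 78, 16, 77, 19, 68] for k=0..6.
4 cycles of lengths [100, 20, 4, 1].
With 4 cycles on 125 points, sign = (−1)^{125−4} = -1.
(122|125)_J = -1 (Zolotarev's lemma cross-check).

-1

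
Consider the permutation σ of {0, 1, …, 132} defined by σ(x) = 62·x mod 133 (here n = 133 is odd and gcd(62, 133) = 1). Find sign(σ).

Trace 106: π^k(106) = [106, 55, 85, 83, 92, 118, 1] for k=0..6.
Decompose π into cycles: lengths [18, 18, 18, 18, 18, 18, 9, 9, 2, 2, 2, 1] (12 cycles, including the fixed point 0).
sign(π) = (−1)^{n − #cycles} = (−1)^{133−12} = (−1)^121 = -1.

-1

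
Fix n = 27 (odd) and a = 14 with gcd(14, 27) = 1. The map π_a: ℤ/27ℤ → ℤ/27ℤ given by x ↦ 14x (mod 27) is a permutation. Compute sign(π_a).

-1

Start at x=8: 8 → 4 → 2 → 1 → 14 → 7 → 17 → … (one orbit).
π_14 has 4 disjoint cycles with lengths [18, 6, 2, 1] on {0,…,26}.
Σ(ℓ_i−1) = 27−4 = 23; sign = (−1)^23 = -1.
Via Zolotarev, sign(π_{14}) = (14|27) = -1.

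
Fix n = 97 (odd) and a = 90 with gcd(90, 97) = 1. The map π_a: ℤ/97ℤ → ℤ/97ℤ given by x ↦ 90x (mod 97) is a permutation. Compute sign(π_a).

-1

Start at x=84: 84 → 91 → 42 → 94 → 21 → 47 → 59 → … (one orbit).
Cycle type of π: 96 + 1; total 2 cycles.
With 2 cycles on 97 points, sign = (−1)^{97−2} = -1.
Via Zolotarev, sign(π_{90}) = (90|97) = -1.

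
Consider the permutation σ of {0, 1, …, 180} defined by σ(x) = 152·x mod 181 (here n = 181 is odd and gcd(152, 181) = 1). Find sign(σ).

Trace 122: π^k(122) = [122, 82, 156, 1, 152, 117, 46] for k=0..6.
Decompose π into cycles: lengths [30, 30, 30, 30, 30, 30, 1] (7 cycles, including the fixed point 0).
Σ(ℓ_i−1) = 181−7 = 174; sign = (−1)^174 = +1.

+1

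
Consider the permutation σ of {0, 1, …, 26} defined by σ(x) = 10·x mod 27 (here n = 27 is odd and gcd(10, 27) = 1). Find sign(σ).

Trace 1: π^k(1) = [1, 10, 19] for k=0..2.
15 cycles of lengths [3, 3, 3, 3, 3, 3, 1, 1, 1, 1, 1, 1, 1, 1, 1].
27 − 15 = 12 transpositions; sign(π) = (−1)^12 = +1.

+1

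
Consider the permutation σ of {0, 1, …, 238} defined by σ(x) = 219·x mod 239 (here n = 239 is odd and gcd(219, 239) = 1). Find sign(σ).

Trace 58: π^k(58) = [58, 35, 17, 138, 108, 230, 180] for k=0..6.
Cycle type of π: 238 + 1; total 2 cycles.
239 − 2 = 237 transpositions; sign(π) = (−1)^237 = -1.
Via Zolotarev, sign(π_{219}) = (219|239) = -1.

-1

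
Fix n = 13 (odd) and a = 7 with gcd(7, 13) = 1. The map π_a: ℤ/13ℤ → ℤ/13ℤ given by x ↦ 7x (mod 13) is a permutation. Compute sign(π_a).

Trace 3: π^k(3) = [3, 8, 4, 2, 1, 7, 10] for k=0..6.
Cycle type of π: 12 + 1; total 2 cycles.
2 cycles on 13: each ℓ→(−1)^(ℓ−1), product (−1)^11 = -1.
(7|13)_J = -1 (Zolotarev's lemma cross-check).

-1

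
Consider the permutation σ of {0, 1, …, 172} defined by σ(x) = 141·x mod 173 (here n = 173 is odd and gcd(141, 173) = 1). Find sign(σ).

-1

Start at x=115: 115 → 126 → 120 → 139 → 50 → 130 → 165 → … (one orbit).
Cycle lengths of π_141 on ℤ/173ℤ: [172, 1]; 2 cycles in total.
n − c = 173 − 2 = 171; sign = (−1)^171 = -1.
Zolotarev: (141|173) = -1, matching the cycle-count sign.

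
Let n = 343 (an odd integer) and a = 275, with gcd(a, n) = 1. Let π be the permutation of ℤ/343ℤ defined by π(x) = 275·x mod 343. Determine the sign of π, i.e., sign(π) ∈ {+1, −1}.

+1

Start at x=50: 50 → 30 → 18 → 148 → 226 → 67 → 246 → … (one orbit).
Cycle lengths of π_275 on ℤ/343ℤ: [21, 21, 21, 21, 21, 21, 21, 21, 21, 21, 21, 21, 21, 21, 3, 3, 3, 3, 3, 3, 3, 3, 3, 3, 3, 3, 3, 3, 3, 3, 1]; 31 cycles in total.
31 cycles on 343: each ℓ→(−1)^(ℓ−1), product (−1)^312 = +1.
Zolotarev: (275|343) = +1, matching the cycle-count sign.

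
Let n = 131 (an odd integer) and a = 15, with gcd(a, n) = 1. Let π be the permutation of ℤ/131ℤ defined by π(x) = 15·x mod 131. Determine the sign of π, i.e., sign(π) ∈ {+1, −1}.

Start at x=11: 11 → 34 → 117 → 52 → 125 → 41 → 91 → … (one orbit).
π_15 has 3 disjoint cycles with lengths [65, 65, 1] on {0,…,130}.
With 3 cycles on 131 points, sign = (−1)^{131−3} = +1.
Zolotarev: (15|131) = +1, matching the cycle-count sign.

+1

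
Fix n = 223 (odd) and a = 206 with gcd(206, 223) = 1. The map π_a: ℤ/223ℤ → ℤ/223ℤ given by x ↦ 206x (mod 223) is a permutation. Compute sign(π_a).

Start at x=155: 155 → 41 → 195 → 30 → 159 → 196 → 13 → … (one orbit).
Decompose π into cycles: lengths [74, 74, 74, 1] (4 cycles, including the fixed point 0).
4 cycles on 223: each ℓ→(−1)^(ℓ−1), product (−1)^219 = -1.

-1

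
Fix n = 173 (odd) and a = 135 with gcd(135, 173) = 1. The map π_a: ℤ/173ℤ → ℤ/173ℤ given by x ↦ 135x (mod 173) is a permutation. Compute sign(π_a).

+1

Orbit of 118 under x↦135x: [118, 14, 160, 148, 85, 57, 83]… (length divides ord_173(135)).
Decompose π into cycles: lengths [43, 43, 43, 43, 1] (5 cycles, including the fixed point 0).
n − c = 173 − 5 = 168; sign = (−1)^168 = +1.
(135|173)_J = +1 (Zolotarev's lemma cross-check).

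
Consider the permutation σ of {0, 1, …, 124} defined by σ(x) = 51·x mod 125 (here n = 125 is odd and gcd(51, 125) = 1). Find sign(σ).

Start at x=51: 51 → 101 → 26 → 76 → 1 → 51 (one orbit).
Decompose π into cycles: lengths [5, 5, 5, 5, 5, 5, 5, 5, 5, 5, 5, 5, 5, 5, 5, 5, 5, 5, 5, 5, 1, 1, 1, 1, 1, 1, 1, 1, 1, 1, 1, 1, 1, 1, 1, 1, 1, 1, 1, 1, 1, 1, 1, 1, 1] (45 cycles, including the fixed point 0).
45 cycles on 125: each ℓ→(−1)^(ℓ−1), product (−1)^80 = +1.
Zolotarev: (51|125) = +1, matching the cycle-count sign.

+1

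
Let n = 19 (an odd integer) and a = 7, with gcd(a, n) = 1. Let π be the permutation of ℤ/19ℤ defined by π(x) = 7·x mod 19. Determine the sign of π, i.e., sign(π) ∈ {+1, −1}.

+1

Start at x=7: 7 → 11 → 1 → 7 (one orbit).
Decompose π into cycles: lengths [3, 3, 3, 3, 3, 3, 1] (7 cycles, including the fixed point 0).
Σ(ℓ_i−1) = 19−7 = 12; sign = (−1)^12 = +1.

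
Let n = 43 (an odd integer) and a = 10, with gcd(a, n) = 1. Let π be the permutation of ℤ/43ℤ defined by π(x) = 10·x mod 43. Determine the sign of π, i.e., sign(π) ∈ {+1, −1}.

Orbit of 11 under x↦10x: [11, 24, 25, 35, 6, 17, 41]… (length divides ord_43(10)).
3 cycles of lengths [21, 21, 1].
3 cycles on 43: each ℓ→(−1)^(ℓ−1), product (−1)^40 = +1.

+1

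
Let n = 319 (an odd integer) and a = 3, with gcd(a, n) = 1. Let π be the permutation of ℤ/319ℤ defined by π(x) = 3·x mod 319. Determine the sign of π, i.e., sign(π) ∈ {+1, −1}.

Orbit of 202 under x↦3x: [202, 287, 223, 31, 93, 279, 199]… (length divides ord_319(3)).
6 cycles of lengths [140, 140, 28, 5, 5, 1].
Σ(ℓ_i−1) = 319−6 = 313; sign = (−1)^313 = -1.

-1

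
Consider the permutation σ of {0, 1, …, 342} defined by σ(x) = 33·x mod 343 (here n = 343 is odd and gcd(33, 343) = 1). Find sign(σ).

Start at x=295: 295 → 131 → 207 → 314 → 72 → 318 → 204 → … (one orbit).
4 cycles of lengths [294, 42, 6, 1].
sign(π) = (−1)^{n − #cycles} = (−1)^{343−4} = (−1)^339 = -1.

-1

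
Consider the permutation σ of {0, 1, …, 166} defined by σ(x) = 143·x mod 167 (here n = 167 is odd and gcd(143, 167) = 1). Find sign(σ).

-1

Start at x=126: 126 → 149 → 98 → 153 → 2 → 119 → 150 → … (one orbit).
π_143 has 2 disjoint cycles with lengths [166, 1] on {0,…,166}.
2 cycles on 167: each ℓ→(−1)^(ℓ−1), product (−1)^165 = -1.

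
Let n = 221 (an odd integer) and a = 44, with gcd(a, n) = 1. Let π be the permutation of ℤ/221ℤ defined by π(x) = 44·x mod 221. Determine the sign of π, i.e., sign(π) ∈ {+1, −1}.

Orbit of 1 under x↦44x: [1, 44, 168, 99, 157, 57, 77]… (length divides ord_221(44)).
Cycle lengths of π_44 on ℤ/221ℤ: [16, 16, 16, 16, 16, 16, 16, 16, 16, 16, 16, 16, 16, 4, 4, 4, 1]; 17 cycles in total.
n − c = 221 − 17 = 204; sign = (−1)^204 = +1.

+1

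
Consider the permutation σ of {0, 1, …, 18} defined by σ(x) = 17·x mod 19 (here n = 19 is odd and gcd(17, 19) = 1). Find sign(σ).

Orbit of 1 under x↦17x: [1, 17, 4, 11, 16, 6, 7]… (length divides ord_19(17)).
π_17 has 3 disjoint cycles with lengths [9, 9, 1] on {0,…,18}.
Σ(ℓ_i−1) = 19−3 = 16; sign = (−1)^16 = +1.
Zolotarev: (17|19) = +1, matching the cycle-count sign.

+1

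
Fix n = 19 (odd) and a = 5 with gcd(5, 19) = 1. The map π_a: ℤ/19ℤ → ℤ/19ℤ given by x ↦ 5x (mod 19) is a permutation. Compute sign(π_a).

+1

Start at x=4: 4 → 1 → 5 → 6 → 11 → 17 → 9 → … (one orbit).
π_5 has 3 disjoint cycles with lengths [9, 9, 1] on {0,…,18}.
Σ(ℓ_i−1) = 19−3 = 16; sign = (−1)^16 = +1.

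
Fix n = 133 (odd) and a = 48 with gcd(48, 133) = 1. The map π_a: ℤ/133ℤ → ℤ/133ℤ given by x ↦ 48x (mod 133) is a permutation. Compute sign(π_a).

Trace 36: π^k(36) = [36, 132, 85, 90, 64, 13, 92] for k=0..6.
Decompose π into cycles: lengths [18, 18, 18, 18, 18, 18, 18, 2, 2, 2, 1] (11 cycles, including the fixed point 0).
11 cycles on 133: each ℓ→(−1)^(ℓ−1), product (−1)^122 = +1.
Via Zolotarev, sign(π_{48}) = (48|133) = +1.

+1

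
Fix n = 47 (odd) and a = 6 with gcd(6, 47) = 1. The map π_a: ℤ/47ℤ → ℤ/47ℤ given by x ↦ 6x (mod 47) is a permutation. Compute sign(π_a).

+1

Start at x=36: 36 → 28 → 27 → 21 → 32 → 4 → 24 → … (one orbit).
3 cycles of lengths [23, 23, 1].
n − c = 47 − 3 = 44; sign = (−1)^44 = +1.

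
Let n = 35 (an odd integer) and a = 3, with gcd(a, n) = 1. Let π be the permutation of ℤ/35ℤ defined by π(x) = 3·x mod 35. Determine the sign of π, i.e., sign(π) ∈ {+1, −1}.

+1

Start at x=3: 3 → 9 → 27 → 11 → 33 → 29 → 17 → … (one orbit).
Cycle lengths of π_3 on ℤ/35ℤ: [12, 12, 6, 4, 1]; 5 cycles in total.
n − c = 35 − 5 = 30; sign = (−1)^30 = +1.
Check: (3/35) = +1 by Zolotarev.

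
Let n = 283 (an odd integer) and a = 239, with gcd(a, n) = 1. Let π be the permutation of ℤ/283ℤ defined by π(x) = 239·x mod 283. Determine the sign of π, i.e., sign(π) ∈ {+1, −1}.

Start at x=1: 1 → 239 → 238 → 282 → 44 → 45 → 1 (one orbit).
The orbit structure of x ↦ 239x mod 283: 48 orbits of sizes [6, 6, 6, 6, 6, 6, 6, 6, 6, 6, 6, 6, 6, 6, 6, 6, 6, 6, 6, 6, 6, 6, 6, 6, 6, 6, 6, 6, 6, 6, 6, 6, 6, 6, 6, 6, 6, 6, 6, 6, 6, 6, 6, 6, 6, 6, 6, 1].
48 cycles on 283: each ℓ→(−1)^(ℓ−1), product (−1)^235 = -1.

-1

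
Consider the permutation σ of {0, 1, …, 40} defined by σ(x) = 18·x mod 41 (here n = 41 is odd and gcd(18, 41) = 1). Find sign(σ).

Orbit of 37 under x↦18x: [37, 10, 16, 1, 18]… (length divides ord_41(18)).
Cycle lengths of π_18 on ℤ/41ℤ: [5, 5, 5, 5, 5, 5, 5, 5, 1]; 9 cycles in total.
n − c = 41 − 9 = 32; sign = (−1)^32 = +1.
(18|41)_J = +1 (Zolotarev's lemma cross-check).

+1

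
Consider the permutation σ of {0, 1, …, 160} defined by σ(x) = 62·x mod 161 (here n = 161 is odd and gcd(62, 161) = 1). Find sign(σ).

-1

Orbit of 62 under x↦62x: [62, 141, 48, 78, 6, 50, 41]… (length divides ord_161(62)).
π_62 has 12 disjoint cycles with lengths [22, 22, 22, 22, 22, 22, 11, 11, 2, 2, 2, 1] on {0,…,160}.
sign(π) = (−1)^{n − #cycles} = (−1)^{161−12} = (−1)^149 = -1.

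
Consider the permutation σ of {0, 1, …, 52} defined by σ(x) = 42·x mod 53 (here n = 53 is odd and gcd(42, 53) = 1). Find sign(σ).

+1

Start at x=47: 47 → 13 → 16 → 36 → 28 → 10 → 49 → … (one orbit).
Cycle type of π: 13×4 + 1; total 5 cycles.
53 − 5 = 48 transpositions; sign(π) = (−1)^48 = +1.
The Jacobi symbol (42|53) = +1 (Zolotarev) agrees.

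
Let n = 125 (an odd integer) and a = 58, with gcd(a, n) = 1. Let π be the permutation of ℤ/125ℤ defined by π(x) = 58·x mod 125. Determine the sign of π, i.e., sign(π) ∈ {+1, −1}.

-1

Start at x=68: 68 → 69 → 2 → 116 → 103 → 99 → 117 → … (one orbit).
Cycle lengths of π_58 on ℤ/125ℤ: [100, 20, 4, 1]; 4 cycles in total.
Σ(ℓ_i−1) = 125−4 = 121; sign = (−1)^121 = -1.
The Jacobi symbol (58|125) = -1 (Zolotarev) agrees.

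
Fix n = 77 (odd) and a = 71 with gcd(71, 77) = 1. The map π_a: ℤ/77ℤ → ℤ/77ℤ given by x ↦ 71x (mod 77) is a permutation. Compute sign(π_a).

Start at x=15: 15 → 64 → 1 → 71 → 36 → 15 (one orbit).
Cycle lengths of π_71 on ℤ/77ℤ: [5, 5, 5, 5, 5, 5, 5, 5, 5, 5, 5, 5, 5, 5, 1, 1, 1, 1, 1, 1, 1]; 21 cycles in total.
21 cycles on 77: each ℓ→(−1)^(ℓ−1), product (−1)^56 = +1.

+1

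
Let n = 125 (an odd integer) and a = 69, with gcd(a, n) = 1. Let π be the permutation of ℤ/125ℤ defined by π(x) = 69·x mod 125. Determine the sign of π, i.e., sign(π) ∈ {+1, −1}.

Trace 24: π^k(24) = [24, 31, 14, 91, 29, 1, 69] for k=0..6.
Decompose π into cycles: lengths [50, 50, 10, 10, 2, 2, 1] (7 cycles, including the fixed point 0).
n − c = 125 − 7 = 118; sign = (−1)^118 = +1.
The Jacobi symbol (69|125) = +1 (Zolotarev) agrees.

+1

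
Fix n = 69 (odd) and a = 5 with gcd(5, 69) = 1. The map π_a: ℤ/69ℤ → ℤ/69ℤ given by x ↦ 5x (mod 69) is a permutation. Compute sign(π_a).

Trace 13: π^k(13) = [13, 65, 49, 38, 52, 53, 58] for k=0..6.
Cycle type of π: 22×3 + 2 + 1; total 5 cycles.
n − c = 69 − 5 = 64; sign = (−1)^64 = +1.
Zolotarev: (5|69) = +1, matching the cycle-count sign.

+1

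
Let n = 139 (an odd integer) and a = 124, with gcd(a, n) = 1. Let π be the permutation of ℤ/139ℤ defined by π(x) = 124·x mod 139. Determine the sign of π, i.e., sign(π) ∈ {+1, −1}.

+1

Trace 20: π^k(20) = [20, 117, 52, 54, 24, 57, 118] for k=0..6.
The orbit structure of x ↦ 124x mod 139: 3 orbits of sizes [69, 69, 1].
139 − 3 = 136 transpositions; sign(π) = (−1)^136 = +1.
The Jacobi symbol (124|139) = +1 (Zolotarev) agrees.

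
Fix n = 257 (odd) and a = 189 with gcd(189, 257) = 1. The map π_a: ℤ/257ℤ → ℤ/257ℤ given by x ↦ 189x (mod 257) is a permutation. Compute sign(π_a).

+1

Orbit of 8 under x↦189x: [8, 227, 241, 60, 32, 137, 193]… (length divides ord_257(189)).
9 cycles of lengths [32, 32, 32, 32, 32, 32, 32, 32, 1].
sign(π) = (−1)^{n − #cycles} = (−1)^{257−9} = (−1)^248 = +1.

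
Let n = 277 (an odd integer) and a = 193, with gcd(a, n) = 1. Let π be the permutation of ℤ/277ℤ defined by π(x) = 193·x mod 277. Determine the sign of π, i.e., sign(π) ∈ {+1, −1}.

+1

Orbit of 225 under x↦193x: [225, 213, 113, 203, 122, 1, 193]… (length divides ord_277(193)).
Cycle type of π: 46×6 + 1; total 7 cycles.
n − c = 277 − 7 = 270; sign = (−1)^270 = +1.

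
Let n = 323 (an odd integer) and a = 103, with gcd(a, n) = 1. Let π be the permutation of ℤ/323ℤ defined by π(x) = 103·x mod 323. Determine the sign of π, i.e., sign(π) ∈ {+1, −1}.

Start at x=273: 273 → 18 → 239 → 69 → 1 → 103 → 273 (one orbit).
The orbit structure of x ↦ 103x mod 323: 68 orbits of sizes [6, 6, 6, 6, 6, 6, 6, 6, 6, 6, 6, 6, 6, 6, 6, 6, 6, 6, 6, 6, 6, 6, 6, 6, 6, 6, 6, 6, 6, 6, 6, 6, 6, 6, 6, 6, 6, 6, 6, 6, 6, 6, 6, 6, 6, 6, 6, 6, 6, 6, 6, 1, 1, 1, 1, 1, 1, 1, 1, 1, 1, 1, 1, 1, 1, 1, 1, 1].
sign(π) = (−1)^{n − #cycles} = (−1)^{323−68} = (−1)^255 = -1.
(103|323)_J = -1 (Zolotarev's lemma cross-check).

-1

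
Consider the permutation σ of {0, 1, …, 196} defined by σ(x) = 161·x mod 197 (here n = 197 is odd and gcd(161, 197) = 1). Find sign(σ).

Start at x=178: 178 → 93 → 1 → 161 → 114 → 33 → 191 → … (one orbit).
π_161 has 15 disjoint cycles with lengths [14, 14, 14, 14, 14, 14, 14, 14, 14, 14, 14, 14, 14, 14, 1] on {0,…,196}.
sign(π) = (−1)^{n − #cycles} = (−1)^{197−15} = (−1)^182 = +1.
Via Zolotarev, sign(π_{161}) = (161|197) = +1.

+1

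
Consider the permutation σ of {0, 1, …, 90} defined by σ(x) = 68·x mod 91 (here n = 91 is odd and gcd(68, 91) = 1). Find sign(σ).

-1

Start at x=1: 1 → 68 → 74 → 27 → 16 → 87 → 1 (one orbit).
Cycle lengths of π_68 on ℤ/91ℤ: [6, 6, 6, 6, 6, 6, 6, 6, 6, 6, 6, 6, 6, 3, 3, 3, 3, 1]; 18 cycles in total.
18 cycles on 91: each ℓ→(−1)^(ℓ−1), product (−1)^73 = -1.
Via Zolotarev, sign(π_{68}) = (68|91) = -1.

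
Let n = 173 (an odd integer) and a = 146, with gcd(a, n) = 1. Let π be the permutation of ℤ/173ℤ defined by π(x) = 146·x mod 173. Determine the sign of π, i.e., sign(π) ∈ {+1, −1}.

-1

Trace 24: π^k(24) = [24, 44, 23, 71, 159, 32, 1] for k=0..6.
Decompose π into cycles: lengths [172, 1] (2 cycles, including the fixed point 0).
2 cycles on 173: each ℓ→(−1)^(ℓ−1), product (−1)^171 = -1.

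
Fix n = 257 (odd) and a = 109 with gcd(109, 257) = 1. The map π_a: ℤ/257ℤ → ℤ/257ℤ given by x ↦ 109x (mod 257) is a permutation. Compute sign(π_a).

-1

Orbit of 136 under x↦109x: [136, 175, 57, 45, 22, 85, 13]… (length divides ord_257(109)).
Cycle type of π: 256 + 1; total 2 cycles.
With 2 cycles on 257 points, sign = (−1)^{257−2} = -1.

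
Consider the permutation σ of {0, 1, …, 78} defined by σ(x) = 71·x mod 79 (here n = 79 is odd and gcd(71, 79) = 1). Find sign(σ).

Start at x=58: 58 → 10 → 78 → 8 → 15 → 38 → 12 → … (one orbit).
Cycle lengths of π_71 on ℤ/79ℤ: [26, 26, 26, 1]; 4 cycles in total.
With 4 cycles on 79 points, sign = (−1)^{79−4} = -1.

-1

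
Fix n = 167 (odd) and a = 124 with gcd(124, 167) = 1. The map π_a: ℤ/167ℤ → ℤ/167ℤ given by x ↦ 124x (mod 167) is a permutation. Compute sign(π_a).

+1

Trace 127: π^k(127) = [127, 50, 21, 99, 85, 19, 18] for k=0..6.
Decompose π into cycles: lengths [83, 83, 1] (3 cycles, including the fixed point 0).
With 3 cycles on 167 points, sign = (−1)^{167−3} = +1.
Check: (124/167) = +1 by Zolotarev.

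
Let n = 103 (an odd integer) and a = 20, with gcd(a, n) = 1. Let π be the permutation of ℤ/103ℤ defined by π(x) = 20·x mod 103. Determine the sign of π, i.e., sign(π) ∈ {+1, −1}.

-1

Start at x=53: 53 → 30 → 85 → 52 → 10 → 97 → 86 → … (one orbit).
Cycle lengths of π_20 on ℤ/103ℤ: [102, 1]; 2 cycles in total.
Σ(ℓ_i−1) = 103−2 = 101; sign = (−1)^101 = -1.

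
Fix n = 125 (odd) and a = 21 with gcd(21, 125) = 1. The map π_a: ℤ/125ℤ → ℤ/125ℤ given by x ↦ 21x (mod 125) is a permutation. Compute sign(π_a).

+1

Trace 116: π^k(116) = [116, 61, 31, 26, 46, 91, 36] for k=0..6.
The orbit structure of x ↦ 21x mod 125: 13 orbits of sizes [25, 25, 25, 25, 5, 5, 5, 5, 1, 1, 1, 1, 1].
With 13 cycles on 125 points, sign = (−1)^{125−13} = +1.
Check: (21/125) = +1 by Zolotarev.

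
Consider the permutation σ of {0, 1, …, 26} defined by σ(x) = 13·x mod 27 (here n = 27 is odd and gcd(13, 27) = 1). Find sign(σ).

Orbit of 7 under x↦13x: [7, 10, 22, 16, 19, 4, 25]… (length divides ord_27(13)).
Decompose π into cycles: lengths [9, 9, 3, 3, 1, 1, 1] (7 cycles, including the fixed point 0).
sign(π) = (−1)^{n − #cycles} = (−1)^{27−7} = (−1)^20 = +1.
(13|27)_J = +1 (Zolotarev's lemma cross-check).

+1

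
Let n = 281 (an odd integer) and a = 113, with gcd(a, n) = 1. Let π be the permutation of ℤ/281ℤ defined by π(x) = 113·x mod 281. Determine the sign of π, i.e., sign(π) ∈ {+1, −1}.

-1

Trace 208: π^k(208) = [208, 181, 221, 245, 147, 32, 244] for k=0..6.
π_113 has 6 disjoint cycles with lengths [56, 56, 56, 56, 56, 1] on {0,…,280}.
Σ(ℓ_i−1) = 281−6 = 275; sign = (−1)^275 = -1.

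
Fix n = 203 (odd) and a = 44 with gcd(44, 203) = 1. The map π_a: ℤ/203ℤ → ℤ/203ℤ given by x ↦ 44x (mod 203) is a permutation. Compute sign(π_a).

Trace 183: π^k(183) = [183, 135, 53, 99, 93, 32, 190] for k=0..6.
Decompose π into cycles: lengths [84, 84, 28, 3, 3, 1] (6 cycles, including the fixed point 0).
n − c = 203 − 6 = 197; sign = (−1)^197 = -1.
The Jacobi symbol (44|203) = -1 (Zolotarev) agrees.

-1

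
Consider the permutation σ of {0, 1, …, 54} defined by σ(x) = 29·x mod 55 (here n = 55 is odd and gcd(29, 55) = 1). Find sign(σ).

-1

Trace 36: π^k(36) = [36, 54, 26, 39, 31, 19, 1] for k=0..6.
π_29 has 8 disjoint cycles with lengths [10, 10, 10, 10, 10, 2, 2, 1] on {0,…,54}.
n − c = 55 − 8 = 47; sign = (−1)^47 = -1.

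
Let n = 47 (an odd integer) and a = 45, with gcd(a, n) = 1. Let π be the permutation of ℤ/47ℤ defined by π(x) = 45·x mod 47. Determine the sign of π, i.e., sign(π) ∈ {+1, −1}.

Start at x=1: 1 → 45 → 4 → 39 → 16 → 15 → 17 → … (one orbit).
π_45 has 2 disjoint cycles with lengths [46, 1] on {0,…,46}.
With 2 cycles on 47 points, sign = (−1)^{47−2} = -1.

-1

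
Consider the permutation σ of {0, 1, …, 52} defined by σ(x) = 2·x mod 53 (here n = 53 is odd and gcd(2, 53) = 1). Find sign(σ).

-1

Trace 48: π^k(48) = [48, 43, 33, 13, 26, 52, 51] for k=0..6.
Decompose π into cycles: lengths [52, 1] (2 cycles, including the fixed point 0).
n − c = 53 − 2 = 51; sign = (−1)^51 = -1.
Via Zolotarev, sign(π_{2}) = (2|53) = -1.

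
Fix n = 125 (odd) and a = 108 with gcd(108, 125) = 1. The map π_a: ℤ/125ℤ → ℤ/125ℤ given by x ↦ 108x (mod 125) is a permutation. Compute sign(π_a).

Trace 16: π^k(16) = [16, 103, 124, 17, 86, 38, 104] for k=0..6.
Cycle lengths of π_108 on ℤ/125ℤ: [100, 20, 4, 1]; 4 cycles in total.
4 cycles on 125: each ℓ→(−1)^(ℓ−1), product (−1)^121 = -1.
(108|125)_J = -1 (Zolotarev's lemma cross-check).

-1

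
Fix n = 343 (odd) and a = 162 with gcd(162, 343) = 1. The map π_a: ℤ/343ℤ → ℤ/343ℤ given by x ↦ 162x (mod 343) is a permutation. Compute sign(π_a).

Trace 57: π^k(57) = [57, 316, 85, 50, 211, 225, 92] for k=0..6.
Decompose π into cycles: lengths [49, 49, 49, 49, 49, 49, 7, 7, 7, 7, 7, 7, 1, 1, 1, 1, 1, 1, 1] (19 cycles, including the fixed point 0).
343 − 19 = 324 transpositions; sign(π) = (−1)^324 = +1.
Zolotarev: (162|343) = +1, matching the cycle-count sign.

+1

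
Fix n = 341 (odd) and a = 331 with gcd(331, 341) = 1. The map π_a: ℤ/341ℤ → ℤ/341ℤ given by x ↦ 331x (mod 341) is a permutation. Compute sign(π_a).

-1

Orbit of 320 under x↦331x: [320, 210, 287, 199, 56, 122, 144]… (length divides ord_341(331)).
22 cycles of lengths [30, 30, 30, 30, 30, 30, 30, 30, 30, 30, 30, 1, 1, 1, 1, 1, 1, 1, 1, 1, 1, 1].
sign(π) = (−1)^{n − #cycles} = (−1)^{341−22} = (−1)^319 = -1.
Zolotarev: (331|341) = -1, matching the cycle-count sign.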